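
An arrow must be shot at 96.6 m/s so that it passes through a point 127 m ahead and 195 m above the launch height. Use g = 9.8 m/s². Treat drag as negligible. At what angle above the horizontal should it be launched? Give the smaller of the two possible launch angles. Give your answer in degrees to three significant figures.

Trajectory: y = x tanθ − g x² (1 + tan²θ)/(2v₀²). With x = 127, y = 195, v₀ = 96.6, g = 9.80:
8.469 tan²θ − 127 tanθ + (203.5) = 0.
tanθ = [127 ± √(127² − 4 × 8.469 × (203.5))] / (2 × 8.469) = (127 ± 96.10) / 16.94, giving tanθ = 1.824 or 13.17.
θ = 61.27° or 85.66°; the smaller is 61.27°.

61.3°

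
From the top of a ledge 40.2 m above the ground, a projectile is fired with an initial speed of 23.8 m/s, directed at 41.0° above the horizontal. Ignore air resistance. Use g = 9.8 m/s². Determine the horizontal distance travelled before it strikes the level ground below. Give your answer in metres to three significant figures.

vₓ = 23.80 cos 41.0° = 17.96 m/s; v_y0 = 23.80 sin 41.0° = 15.61 m/s.
The projectile lands when y = 40.2 + (15.61) t − ½·9.80·t² = 0. Positive root: t = (15.61 + √(15.61² + 2·9.80·40.2)) / 9.80 = (15.61 + 32.12) / 9.80 = 4.871 s.
Horizontal distance: R = vₓ t = 17.96 × 4.871 = 87.49 m.

87.5 m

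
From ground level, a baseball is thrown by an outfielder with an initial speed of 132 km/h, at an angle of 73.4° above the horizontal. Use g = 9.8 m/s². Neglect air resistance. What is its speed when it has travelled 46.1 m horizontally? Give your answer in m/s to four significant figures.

Convert: 132 km/h = 132/3.6 = 36.67 m/s.
Components: vₓ = 36.67 cos 73.4° = 10.48 m/s, v_y0 = 36.67 sin 73.4° = 35.14 m/s.
At x = 46.1 m, t = x/vₓ = 46.1/10.48 = 4.401 s.
Vertical velocity there: v_y = v_y0 − g t = 35.14 − 9.80 × 4.401 = −7.990 m/s.
Speed: √(vₓ² + v_y²) = √(10.48² + 7.990²) = 13.17 m/s.

13.17 m/s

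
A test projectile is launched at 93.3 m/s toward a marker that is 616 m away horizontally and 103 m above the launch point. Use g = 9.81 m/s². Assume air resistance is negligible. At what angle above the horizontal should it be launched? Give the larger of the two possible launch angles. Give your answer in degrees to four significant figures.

Trajectory: y = x tanθ − g x² (1 + tan²θ)/(2v₀²). With x = 616, y = 103, v₀ = 93.3, g = 9.81:
213.8 tan²θ − 616 tanθ + (316.8) = 0.
tanθ = [616 ± √(616² − 4 × 213.8 × (316.8))] / (2 × 213.8) = (616 ± 329.4) / 427.6, giving tanθ = 0.6702 or 2.211.
θ = 33.83° or 65.66°; the larger is 65.66°.

65.66°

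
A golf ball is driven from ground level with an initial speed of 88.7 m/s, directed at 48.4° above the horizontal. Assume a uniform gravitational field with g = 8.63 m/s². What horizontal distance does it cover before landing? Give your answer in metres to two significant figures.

Horizontal component vₓ = 88.70 cos 48.4° = 58.89 m/s; vertical v_y0 = 88.70 sin 48.4° = 66.33 m/s.
Time aloft: T = 2 v_y0 / g = 2 × 66.33 / 8.63 = 15.37 s.
Range: R = vₓ T = 58.89 × 15.37 = 905.3 m.

910 m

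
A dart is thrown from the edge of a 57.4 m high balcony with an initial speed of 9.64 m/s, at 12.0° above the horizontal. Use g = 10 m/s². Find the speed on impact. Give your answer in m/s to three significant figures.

35.2 m/s

Components: vₓ = 9.640 cos 12.0° = 9.429 m/s, v_y0 = 9.640 sin 12.0° = 2.004 m/s.
With up positive and y = 0 at the ground: y(t) = 57.4 + (2.004) t − 5.000 t². Setting y = 0 and taking the positive root: t = [2.004 + √(2.004² + 2·10.0·57.4)] / 10.0 = (2.004 + 33.94) / 10.0 = 3.595 s.
Vertical velocity at impact: v_y = v_y0 − g t = 2.004 − 10.0 × 3.595 = −33.94 m/s.
Speed: |v| = √(vₓ² + v_y²) = √(9.429² + 33.94²) = 35.23 m/s.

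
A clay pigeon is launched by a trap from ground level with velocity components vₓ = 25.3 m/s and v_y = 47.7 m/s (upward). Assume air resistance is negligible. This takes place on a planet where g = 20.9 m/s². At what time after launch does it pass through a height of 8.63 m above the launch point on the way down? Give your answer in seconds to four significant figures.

4.376 s

Height y(t) = 47.70 t − 10.45 t² = 8.63 gives 10.45 t² − 47.70 t + 8.63 = 0.
t = [47.70 ± √(47.70² − 2·20.9·8.63)] / 20.9 = (47.70 ± 43.76) / 20.9, so t = 0.1887 s or t = 4.376 s.
The descending-branch root is 4.376 s.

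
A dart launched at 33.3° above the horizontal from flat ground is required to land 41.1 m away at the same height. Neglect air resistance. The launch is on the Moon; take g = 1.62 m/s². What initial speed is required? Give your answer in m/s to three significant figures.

From R = (v₀² / g) sin 2θ: v₀ = √(gR / sin 2θ).
v₀ = √(1.62 × 41.1 / sin 66.60°) = √(66.58 / 0.9178) = √72.549 = 8.518 m/s.

8.52 m/s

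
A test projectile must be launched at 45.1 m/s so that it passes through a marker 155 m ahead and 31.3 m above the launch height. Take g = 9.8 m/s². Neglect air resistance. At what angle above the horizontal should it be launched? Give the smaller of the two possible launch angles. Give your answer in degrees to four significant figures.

39.92°

Trajectory: y = x tanθ − g x² (1 + tan²θ)/(2v₀²). With x = 155, y = 31.3, v₀ = 45.1, g = 9.80:
57.88 tan²θ − 155 tanθ + (89.18) = 0.
tanθ = [155 ± √(155² − 4 × 57.88 × (89.18))] / (2 × 57.88) = (155 ± 58.14) / 115.8, giving tanθ = 0.8368 or 1.841.
θ = 39.92° or 61.49°; the smaller is 39.92°.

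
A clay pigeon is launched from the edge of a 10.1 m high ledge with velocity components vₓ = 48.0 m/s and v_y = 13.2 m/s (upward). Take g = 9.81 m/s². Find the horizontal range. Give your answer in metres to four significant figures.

Vertical motion (up positive, ground at y = 0): 4.905 t² − (13.20) t − 10.1 = 0, so t = (13.20 + √(13.20² + 2·9.81·10.1)) / 9.81 = (13.20 + 19.30) / 9.81 = 3.313 s.
Horizontal distance: R = vₓ t = 48.00 × 3.313 = 159.0 m.

159.0 m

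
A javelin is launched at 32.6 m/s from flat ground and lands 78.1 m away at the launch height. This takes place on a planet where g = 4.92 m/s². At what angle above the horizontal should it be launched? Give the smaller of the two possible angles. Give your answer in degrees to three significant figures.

From R = (v₀²/g) sin 2θ: sin 2θ = 4.92 × 78.1 / 1062.8 = 0.3616.
2θ = 21.20° or 180° − 21.20° = 158.8°, so θ = 10.60° or 79.40°.
The smaller angle is 10.60°.

10.6°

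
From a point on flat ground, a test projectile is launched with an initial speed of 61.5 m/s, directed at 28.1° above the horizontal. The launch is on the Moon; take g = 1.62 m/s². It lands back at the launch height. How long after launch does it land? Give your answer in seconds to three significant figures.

vₓ = 61.50 cos 28.1° = 54.25 m/s; v_y0 = 61.50 sin 28.1° = 28.97 m/s.
It returns to y = 0 when t = 2 v_y0 / g = 2(28.97)/1.62 = 35.76 s.

35.8 s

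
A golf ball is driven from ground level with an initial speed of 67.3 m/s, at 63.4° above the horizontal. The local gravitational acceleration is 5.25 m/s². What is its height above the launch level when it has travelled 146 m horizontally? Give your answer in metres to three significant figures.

230 m

vₓ = 67.30 cos 63.4° = 30.13 m/s; v_y0 = 67.30 sin 63.4° = 60.18 m/s.
Time to reach x = 146 m: t = x/vₓ = 146/30.13 = 4.845 s.
Height: y = v_y0 t − ½ g t² = 60.18 × 4.845 − 2.625 × 4.845² = 291.6 − 61.62 = 229.9 m.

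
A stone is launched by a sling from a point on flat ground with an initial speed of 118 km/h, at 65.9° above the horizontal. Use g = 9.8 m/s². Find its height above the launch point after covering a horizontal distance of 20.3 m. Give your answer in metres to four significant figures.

Convert: 118 km/h = 118/3.6 = 32.78 m/s.
Horizontal component vₓ = 32.78 cos 65.9° = 13.38 m/s; vertical v_y0 = 32.78 sin 65.9° = 29.92 m/s.
Time to reach x = 20.3 m: t = x/vₓ = 20.3/13.38 = 1.517 s.
Height: y = v_y0 t − ½ g t² = 29.92 × 1.517 − 4.900 × 1.517² = 45.38 − 11.27 = 34.11 m.

34.11 m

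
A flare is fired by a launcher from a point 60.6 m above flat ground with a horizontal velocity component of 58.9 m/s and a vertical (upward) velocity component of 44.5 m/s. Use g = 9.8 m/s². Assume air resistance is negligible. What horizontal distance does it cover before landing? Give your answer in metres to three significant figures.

The projectile lands when y = 60.6 + (44.50) t − ½·9.80·t² = 0. Positive root: t = (44.50 + √(44.50² + 2·9.80·60.6)) / 9.80 = (44.50 + 56.29) / 9.80 = 10.28 s.
Horizontal distance: R = vₓ t = 58.90 × 10.28 = 605.7 m.

606 m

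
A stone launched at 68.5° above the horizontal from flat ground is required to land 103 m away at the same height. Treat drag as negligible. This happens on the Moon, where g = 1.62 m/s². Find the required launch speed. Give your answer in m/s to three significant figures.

Level-ground range: R = v₀² sin(2θ)/g, so v₀ = √(gR / sin 2θ).
v₀ = √(1.62 × 103 / sin 137.0°) = √(166.9 / 0.6820) = √244.66 = 15.64 m/s.

15.6 m/s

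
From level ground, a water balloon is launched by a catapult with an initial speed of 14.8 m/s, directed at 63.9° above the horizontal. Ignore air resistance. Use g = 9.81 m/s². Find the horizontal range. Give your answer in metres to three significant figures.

vₓ = 14.80 cos 63.9° = 6.511 m/s; v_y0 = 14.80 sin 63.9° = 13.29 m/s.
Flight time T = 2 v_y0 / g = 2.710 s.
Range: R = vₓ T = 6.511 × 2.710 = 17.64 m.

17.6 m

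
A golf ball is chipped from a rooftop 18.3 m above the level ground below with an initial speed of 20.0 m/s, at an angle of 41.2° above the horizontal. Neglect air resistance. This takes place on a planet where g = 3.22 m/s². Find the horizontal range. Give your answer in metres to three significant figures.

141 m

Components: vₓ = 20.00 cos 41.2° = 15.05 m/s, v_y0 = 20.00 sin 41.2° = 13.17 m/s.
The projectile lands when y = 18.3 + (13.17) t − ½·3.22·t² = 0. Positive root: t = (13.17 + √(13.17² + 2·3.22·18.3)) / 3.22 = (13.17 + 17.07) / 3.22 = 9.393 s.
Horizontal distance: R = vₓ t = 15.05 × 9.393 = 141.3 m.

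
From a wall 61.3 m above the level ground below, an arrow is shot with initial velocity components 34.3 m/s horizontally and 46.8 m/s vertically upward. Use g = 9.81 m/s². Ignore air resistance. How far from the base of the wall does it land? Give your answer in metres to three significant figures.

367 m

With up positive and y = 0 at the ground: y(t) = 61.3 + (46.80) t − 4.905 t². Setting y = 0 and taking the positive root: t = [46.80 + √(46.80² + 2·9.81·61.3)] / 9.81 = (46.80 + 58.25) / 9.81 = 10.71 s.
Horizontal distance: R = vₓ t = 34.30 × 10.71 = 367.3 m.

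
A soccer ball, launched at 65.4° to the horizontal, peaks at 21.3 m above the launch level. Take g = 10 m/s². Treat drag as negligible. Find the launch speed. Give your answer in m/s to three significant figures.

At the peak v_y = 0, so v_y0 = √(2gH) = √(2 × 10.0 × 21.3) = 20.64 m/s.
v_y0 = v₀ sin θ ⇒ v₀ = 20.64 / sin 65.4° = 22.70 m/s.

22.7 m/s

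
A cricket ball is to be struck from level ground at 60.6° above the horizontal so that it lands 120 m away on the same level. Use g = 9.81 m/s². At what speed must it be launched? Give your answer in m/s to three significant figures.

37.1 m/s

On level ground R = v₀² sin 2θ / g ⇒ v₀ = √(gR / sin 2θ).
v₀ = √(9.81 × 120 / sin 121.2°) = √(1177 / 0.8554) = √1376.3 = 37.10 m/s.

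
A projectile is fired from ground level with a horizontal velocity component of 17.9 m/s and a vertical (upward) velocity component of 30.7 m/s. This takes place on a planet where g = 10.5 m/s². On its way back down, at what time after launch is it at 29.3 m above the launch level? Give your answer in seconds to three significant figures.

4.65 s

Height y(t) = 30.70 t − 5.250 t² = 29.3 gives 5.250 t² − 30.70 t + 29.3 = 0.
t = [30.70 ± √(30.70² − 2·10.5·29.3)] / 10.5 = (30.70 ± 18.09) / 10.5, so t = 1.201 s or t = 4.647 s.
The descending-branch root is 4.647 s.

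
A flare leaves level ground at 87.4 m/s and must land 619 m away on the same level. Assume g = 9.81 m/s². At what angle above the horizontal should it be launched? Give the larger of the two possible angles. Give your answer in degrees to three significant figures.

63.7°

From R = (v₀²/g) sin 2θ: sin 2θ = 9.81 × 619 / 7638.8 = 0.7949.
2θ = 52.65° or 180° − 52.65° = 127.3°, so θ = 26.33° or 63.67°.
The larger angle is 63.67°.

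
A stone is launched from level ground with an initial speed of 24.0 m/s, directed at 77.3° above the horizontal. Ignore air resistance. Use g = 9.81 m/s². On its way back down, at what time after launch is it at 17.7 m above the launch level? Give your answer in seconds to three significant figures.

Horizontal component vₓ = 24.00 cos 77.3° = 5.276 m/s; vertical v_y0 = 24.00 sin 77.3° = 23.41 m/s.
Require v_y0 t − ½ g t² = 17.7, i.e. 4.905 t² − 23.41 t + 17.7 = 0.
t = [23.41 ± √(23.41² − 2·9.81·17.7)] / 9.81 = (23.41 ± 14.17) / 9.81, so t = 0.9418 s or t = 3.831 s.
The descending-branch root is 3.831 s.

3.83 s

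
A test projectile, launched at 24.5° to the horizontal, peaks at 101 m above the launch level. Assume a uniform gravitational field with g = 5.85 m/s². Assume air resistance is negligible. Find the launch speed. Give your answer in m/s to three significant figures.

82.9 m/s

At the peak v_y = 0, so v_y0 = √(2gH) = √(2 × 5.85 × 101) = 34.38 m/s.
v_y0 = v₀ sin θ ⇒ v₀ = 34.38 / sin 24.5° = 82.89 m/s.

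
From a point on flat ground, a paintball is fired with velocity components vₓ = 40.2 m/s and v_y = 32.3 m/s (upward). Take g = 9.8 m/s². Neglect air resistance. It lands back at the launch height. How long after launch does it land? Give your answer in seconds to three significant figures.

It returns to y = 0 when t = 2 v_y0 / g = 2(32.30)/9.80 = 6.592 s.

6.59 s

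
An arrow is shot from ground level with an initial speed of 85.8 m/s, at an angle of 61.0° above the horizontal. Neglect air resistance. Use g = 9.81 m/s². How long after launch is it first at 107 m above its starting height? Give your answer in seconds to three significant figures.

1.59 s

vₓ = 85.80 cos 61.0° = 41.60 m/s; v_y0 = 85.80 sin 61.0° = 75.04 m/s.
Height y(t) = 75.04 t − 4.905 t² = 107 gives 4.905 t² − 75.04 t + 107 = 0.
Quadratic formula: t = (75.04 ± √3532.0) / 9.81 = (75.04 ± 59.43) / 9.81 → t = 1.591 s or 13.71 s.
The first (ascending) time is 1.591 s.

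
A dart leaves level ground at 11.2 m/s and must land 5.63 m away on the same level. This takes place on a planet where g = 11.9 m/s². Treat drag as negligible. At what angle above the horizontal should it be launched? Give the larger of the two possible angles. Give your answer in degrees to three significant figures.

Level-ground range R = v₀² sin(2θ)/g ⇒ sin(2θ) = gR/v₀² = 11.9 × 5.63 / 11.2² = 0.5341.
2θ = 32.28° or 180° − 32.28° = 147.7°, so θ = 16.14° or 73.86°.
The larger angle is 73.86°.

73.9°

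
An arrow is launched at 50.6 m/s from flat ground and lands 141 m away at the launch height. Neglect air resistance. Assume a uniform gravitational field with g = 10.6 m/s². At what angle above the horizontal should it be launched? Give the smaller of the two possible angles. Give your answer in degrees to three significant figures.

R = v₀² sin 2θ / g gives sin 2θ = gR/v₀² = 10.6·141/50.6² = 0.5837.
2θ = 35.71° or 180° − 35.71° = 144.3°, so θ = 17.86° or 72.14°.
The smaller angle is 17.86°.

17.9°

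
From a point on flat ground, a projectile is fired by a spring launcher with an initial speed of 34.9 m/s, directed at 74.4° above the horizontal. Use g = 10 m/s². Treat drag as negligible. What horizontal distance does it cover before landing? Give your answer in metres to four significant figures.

Resolve: vₓ = 34.90 cos 74.4° = 9.385 m/s and v_y0 = 34.90 sin 74.4° = 33.61 m/s.
Flight time T = 2 v_y0 / g = 6.723 s.
Range: R = vₓ T = 9.385 × 6.723 = 63.10 m.

63.10 m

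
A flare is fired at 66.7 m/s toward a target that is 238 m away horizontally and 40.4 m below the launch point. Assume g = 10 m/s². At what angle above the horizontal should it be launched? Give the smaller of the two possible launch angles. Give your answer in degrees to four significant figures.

Trajectory: y = x tanθ − g x² (1 + tan²θ)/(2v₀²). With x = 238, y = −40.4, v₀ = 66.7, g = 10.0:
63.66 tan²θ − 238 tanθ + (23.26) = 0.
tanθ = [238 ± √(238² − 4 × 63.66 × (23.26))] / (2 × 63.66) = (238 ± 225.2) / 127.3, giving tanθ = 0.1004 or 3.638.
θ = 5.735° or 74.63°; the smaller is 5.735°.

5.735°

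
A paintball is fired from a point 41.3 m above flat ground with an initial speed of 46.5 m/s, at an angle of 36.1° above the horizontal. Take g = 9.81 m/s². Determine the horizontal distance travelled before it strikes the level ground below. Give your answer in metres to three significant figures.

Components: vₓ = 46.50 cos 36.1° = 37.57 m/s, v_y0 = 46.50 sin 36.1° = 27.40 m/s.
With up positive and y = 0 at the ground: y(t) = 41.3 + (27.40) t − 4.905 t². Setting y = 0 and taking the positive root: t = [27.40 + √(27.40² + 2·9.81·41.3)] / 9.81 = (27.40 + 39.51) / 9.81 = 6.820 s.
Horizontal distance: R = vₓ t = 37.57 × 6.820 = 256.2 m.

256 m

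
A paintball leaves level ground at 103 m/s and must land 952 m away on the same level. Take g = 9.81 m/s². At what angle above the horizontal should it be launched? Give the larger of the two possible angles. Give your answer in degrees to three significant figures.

59.2°

Level-ground range R = v₀² sin(2θ)/g ⇒ sin(2θ) = gR/v₀² = 9.81 × 952 / 103² = 0.8803.
2θ = 61.68° or 180° − 61.68° = 118.3°, so θ = 30.84° or 59.16°.
The larger angle is 59.16°.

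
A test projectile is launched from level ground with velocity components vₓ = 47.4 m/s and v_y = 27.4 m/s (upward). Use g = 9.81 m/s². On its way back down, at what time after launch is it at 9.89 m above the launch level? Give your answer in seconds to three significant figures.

Require v_y0 t − ½ g t² = 9.89, i.e. 4.905 t² − 27.40 t + 9.89 = 0.
t = [27.40 ± √(27.40² − 2·9.81·9.89)] / 9.81 = (27.40 ± 23.59) / 9.81, so t = 0.3879 s or t = 5.198 s.
The descending-branch root is 5.198 s.

5.20 s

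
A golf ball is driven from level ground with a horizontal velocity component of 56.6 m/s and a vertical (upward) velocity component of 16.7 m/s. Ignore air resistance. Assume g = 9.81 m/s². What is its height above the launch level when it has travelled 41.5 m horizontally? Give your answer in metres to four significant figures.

9.608 m

Time to reach x = 41.5 m: t = x/vₓ = 41.5/56.60 = 0.7332 s.
Height: y = v_y0 t − ½ g t² = 16.70 × 0.7332 − 4.905 × 0.7332² = 12.24 − 2.637 = 9.608 m.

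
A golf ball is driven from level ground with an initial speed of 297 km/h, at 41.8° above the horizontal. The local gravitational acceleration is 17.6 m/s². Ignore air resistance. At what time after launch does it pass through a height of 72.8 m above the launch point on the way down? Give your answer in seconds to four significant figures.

Convert: 297 km/h = 297/3.6 = 82.50 m/s.
Components: vₓ = 82.50 cos 41.8° = 61.50 m/s, v_y0 = 82.50 sin 41.8° = 54.99 m/s.
Require v_y0 t − ½ g t² = 72.8, i.e. 8.800 t² − 54.99 t + 72.8 = 0.
Quadratic formula: t = (54.99 ± √461.22) / 17.6 = (54.99 ± 21.48) / 17.6 → t = 1.904 s or 4.345 s.
The descending-branch root is 4.345 s.

4.345 s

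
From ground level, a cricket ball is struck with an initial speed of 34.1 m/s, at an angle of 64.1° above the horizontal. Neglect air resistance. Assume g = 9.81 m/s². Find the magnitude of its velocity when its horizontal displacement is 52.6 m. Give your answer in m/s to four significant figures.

Resolve: vₓ = 34.10 cos 64.1° = 14.89 m/s and v_y0 = 34.10 sin 64.1° = 30.67 m/s.
x = vₓ t ⇒ t = 52.6/14.89 = 3.531 s.
Vertical velocity there: v_y = v_y0 − g t = 30.67 − 9.81 × 3.531 = −3.968 m/s.
Speed: √(vₓ² + v_y²) = √(14.89² + 3.968²) = 15.41 m/s.

15.41 m/s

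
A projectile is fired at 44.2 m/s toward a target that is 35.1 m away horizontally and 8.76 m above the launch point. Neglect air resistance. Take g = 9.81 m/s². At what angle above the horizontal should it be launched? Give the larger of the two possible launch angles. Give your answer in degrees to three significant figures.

84.8°

Trajectory: y = x tanθ − g x² (1 + tan²θ)/(2v₀²). With x = 35.1, y = 8.76, v₀ = 44.2, g = 9.81:
3.093 tan²θ − 35.1 tanθ + (11.85) = 0.
tanθ = [35.1 ± √(35.1² − 4 × 3.093 × (11.85))] / (2 × 3.093) = (35.1 ± 32.94) / 6.186, giving tanθ = 0.3484 or 11.00.
θ = 19.21° or 84.81°; the larger is 84.81°.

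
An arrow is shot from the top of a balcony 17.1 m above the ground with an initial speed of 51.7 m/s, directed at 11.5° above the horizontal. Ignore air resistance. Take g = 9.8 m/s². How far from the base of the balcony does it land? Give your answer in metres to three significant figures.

Components: vₓ = 51.70 cos 11.5° = 50.66 m/s, v_y0 = 51.70 sin 11.5° = 10.31 m/s.
Vertical motion (up positive, ground at y = 0): 4.900 t² − (10.31) t − 17.1 = 0, so t = (10.31 + √(10.31² + 2·9.80·17.1)) / 9.80 = (10.31 + 21.01) / 9.80 = 3.196 s.
Horizontal distance: R = vₓ t = 50.66 × 3.196 = 161.9 m.

162 m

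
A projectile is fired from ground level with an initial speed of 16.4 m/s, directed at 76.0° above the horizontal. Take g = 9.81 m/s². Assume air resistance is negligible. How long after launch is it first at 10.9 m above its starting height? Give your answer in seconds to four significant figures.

0.9826 s

vₓ = 16.40 cos 76.0° = 3.968 m/s; v_y0 = 16.40 sin 76.0° = 15.91 m/s.
Require v_y0 t − ½ g t² = 10.9, i.e. 4.905 t² − 15.91 t + 10.9 = 0.
t = [15.91 ± √(15.91² − 2·9.81·10.9)] / 9.81 = (15.91 ± 6.274) / 9.81, so t = 0.9826 s or t = 2.262 s.
The first (ascending) time is 0.9826 s.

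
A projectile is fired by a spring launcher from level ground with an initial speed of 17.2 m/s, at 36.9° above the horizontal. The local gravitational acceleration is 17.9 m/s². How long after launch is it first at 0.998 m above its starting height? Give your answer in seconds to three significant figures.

0.106 s

Horizontal component vₓ = 17.20 cos 36.9° = 13.75 m/s; vertical v_y0 = 17.20 sin 36.9° = 10.33 m/s.
Height y(t) = 10.33 t − 8.950 t² = 0.998 gives 8.950 t² − 10.33 t + 0.998 = 0.
Quadratic formula: t = (10.33 ± √70.923) / 17.9 = (10.33 ± 8.422) / 17.9 → t = 0.1065 s or 1.047 s.
The first (ascending) time is 0.1065 s.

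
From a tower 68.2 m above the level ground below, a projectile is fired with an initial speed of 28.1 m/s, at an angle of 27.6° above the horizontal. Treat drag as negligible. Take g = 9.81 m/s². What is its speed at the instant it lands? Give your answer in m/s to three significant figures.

Components: vₓ = 28.10 cos 27.6° = 24.90 m/s, v_y0 = 28.10 sin 27.6° = 13.02 m/s.
The projectile lands when y = 68.2 + (13.02) t − ½·9.81·t² = 0. Positive root: t = (13.02 + √(13.02² + 2·9.81·68.2)) / 9.81 = (13.02 + 38.83) / 9.81 = 5.285 s.
Vertical velocity at impact: v_y = v_y0 − g t = 13.02 − 9.81 × 5.285 = −38.83 m/s.
Speed: |v| = √(vₓ² + v_y²) = √(24.90² + 38.83²) = 46.13 m/s.

46.1 m/s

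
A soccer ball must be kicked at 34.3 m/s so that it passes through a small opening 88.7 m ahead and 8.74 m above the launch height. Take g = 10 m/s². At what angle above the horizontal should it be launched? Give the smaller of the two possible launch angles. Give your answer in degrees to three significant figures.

Trajectory: y = x tanθ − g x² (1 + tan²θ)/(2v₀²). With x = 88.7, y = 8.74, v₀ = 34.3, g = 10.0:
33.44 tan²θ − 88.7 tanθ + (42.18) = 0.
tanθ = [88.7 ± √(88.7² − 4 × 33.44 × (42.18))] / (2 × 33.44) = (88.7 ± 47.19) / 66.87, giving tanθ = 0.6208 or 2.032.
θ = 31.83° or 63.80°; the smaller is 31.83°.

31.8°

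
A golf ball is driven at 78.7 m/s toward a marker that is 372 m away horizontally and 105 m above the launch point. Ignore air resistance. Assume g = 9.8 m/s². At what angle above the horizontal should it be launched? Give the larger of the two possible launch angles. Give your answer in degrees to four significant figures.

Trajectory: y = x tanθ − g x² (1 + tan²θ)/(2v₀²). With x = 372, y = 105, v₀ = 78.7, g = 9.80:
109.5 tan²θ − 372 tanθ + (214.5) = 0.
tanθ = [372 ± √(372² − 4 × 109.5 × (214.5))] / (2 × 109.5) = (372 ± 210.9) / 219.0, giving tanθ = 0.7360 or 2.662.
θ = 36.35° or 69.41°; the larger is 69.41°.

69.41°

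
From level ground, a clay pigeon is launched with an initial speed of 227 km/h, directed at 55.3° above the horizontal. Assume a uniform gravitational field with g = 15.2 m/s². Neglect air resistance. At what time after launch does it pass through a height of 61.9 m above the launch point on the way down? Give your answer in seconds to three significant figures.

5.28 s

Convert: 227 km/h = 227/3.6 = 63.06 m/s.
Resolve: vₓ = 63.06 cos 55.3° = 35.90 m/s and v_y0 = 63.06 sin 55.3° = 51.84 m/s.
Height y(t) = 51.84 t − 7.600 t² = 61.9 gives 7.600 t² − 51.84 t + 61.9 = 0.
Quadratic formula: t = (51.84 ± √805.70) / 15.2 = (51.84 ± 28.38) / 15.2 → t = 1.543 s or 5.278 s.
The descending-branch root is 5.278 s.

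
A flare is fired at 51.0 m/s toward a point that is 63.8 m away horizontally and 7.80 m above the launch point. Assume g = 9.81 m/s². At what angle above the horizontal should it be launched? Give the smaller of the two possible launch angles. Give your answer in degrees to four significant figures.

14.04°

Trajectory: y = x tanθ − g x² (1 + tan²θ)/(2v₀²). With x = 63.8, y = 7.80, v₀ = 51.0, g = 9.81:
7.676 tan²θ − 63.8 tanθ + (15.48) = 0.
tanθ = [63.8 ± √(63.8² − 4 × 7.676 × (15.48))] / (2 × 7.676) = (63.8 ± 59.96) / 15.35, giving tanθ = 0.2501 or 8.061.
θ = 14.04° or 82.93°; the smaller is 14.04°.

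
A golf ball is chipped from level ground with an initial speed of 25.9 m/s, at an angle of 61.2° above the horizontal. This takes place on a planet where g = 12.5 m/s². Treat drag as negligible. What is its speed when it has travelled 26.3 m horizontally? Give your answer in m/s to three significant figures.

13.0 m/s

Components: vₓ = 25.90 cos 61.2° = 12.48 m/s, v_y0 = 25.90 sin 61.2° = 22.70 m/s.
Time to reach x = 26.3 m: t = x/vₓ = 26.3/12.48 = 2.108 s.
Vertical velocity there: v_y = v_y0 − g t = 22.70 − 12.5 × 2.108 = −3.651 m/s.
Speed: √(vₓ² + v_y²) = √(12.48² + 3.651²) = 13.00 m/s.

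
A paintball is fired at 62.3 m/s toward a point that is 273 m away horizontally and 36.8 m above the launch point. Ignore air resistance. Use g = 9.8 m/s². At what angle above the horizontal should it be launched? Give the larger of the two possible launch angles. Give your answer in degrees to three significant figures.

Trajectory: y = x tanθ − g x² (1 + tan²θ)/(2v₀²). With x = 273, y = 36.8, v₀ = 62.3, g = 9.80:
94.09 tan²θ − 273 tanθ + (130.9) = 0.
tanθ = [273 ± √(273² − 4 × 94.09 × (130.9))] / (2 × 94.09) = (273 ± 159.0) / 188.2, giving tanθ = 0.6060 or 2.295.
θ = 31.22° or 66.46°; the larger is 66.46°.

66.5°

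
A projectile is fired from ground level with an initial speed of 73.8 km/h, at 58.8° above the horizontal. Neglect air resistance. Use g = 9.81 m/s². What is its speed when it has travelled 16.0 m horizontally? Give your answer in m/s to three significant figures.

Convert: 73.8 km/h = 73.8/3.6 = 20.50 m/s.
Components: vₓ = 20.50 cos 58.8° = 10.62 m/s, v_y0 = 20.50 sin 58.8° = 17.53 m/s.
x = vₓ t ⇒ t = 16.0/10.62 = 1.507 s.
Vertical velocity there: v_y = v_y0 − g t = 17.53 − 9.81 × 1.507 = 2.755 m/s.
Speed: √(vₓ² + v_y²) = √(10.62² + 2.755²) = 10.97 m/s.

11.0 m/s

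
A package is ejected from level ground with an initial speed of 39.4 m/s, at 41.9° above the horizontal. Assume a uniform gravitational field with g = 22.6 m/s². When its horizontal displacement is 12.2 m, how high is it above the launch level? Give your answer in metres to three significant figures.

8.99 m

Components: vₓ = 39.40 cos 41.9° = 29.33 m/s, v_y0 = 39.40 sin 41.9° = 26.31 m/s.
Time to reach x = 12.2 m: t = x/vₓ = 12.2/29.33 = 0.4160 s.
Height: y = v_y0 t − ½ g t² = 26.31 × 0.4160 − 11.30 × 0.4160² = 10.95 − 1.956 = 8.991 m.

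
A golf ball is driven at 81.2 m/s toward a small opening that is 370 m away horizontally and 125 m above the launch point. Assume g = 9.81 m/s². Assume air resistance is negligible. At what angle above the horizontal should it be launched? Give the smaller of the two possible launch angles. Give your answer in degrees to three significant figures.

38.0°

Trajectory: y = x tanθ − g x² (1 + tan²θ)/(2v₀²). With x = 370, y = 125, v₀ = 81.2, g = 9.81:
101.8 tan²θ − 370 tanθ + (226.8) = 0.
tanθ = [370 ± √(370² − 4 × 101.8 × (226.8))] / (2 × 101.8) = (370 ± 210.9) / 203.7, giving tanθ = 0.7810 or 2.852.
θ = 37.99° or 70.68°; the smaller is 37.99°.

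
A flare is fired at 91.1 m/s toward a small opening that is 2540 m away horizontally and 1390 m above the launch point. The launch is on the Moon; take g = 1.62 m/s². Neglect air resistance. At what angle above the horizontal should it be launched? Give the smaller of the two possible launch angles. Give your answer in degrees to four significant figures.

Trajectory: y = x tanθ − g x² (1 + tan²θ)/(2v₀²). With x = 2540, y = 1390, v₀ = 91.1, g = 1.62:
629.7 tan²θ − 2540 tanθ + (2020) = 0.
tanθ = [2540 ± √(2540² − 4 × 629.7 × (2020))] / (2 × 629.7) = (2540 ± 1168) / 1259, giving tanθ = 1.089 or 2.945.
θ = 47.45° or 71.24°; the smaller is 47.45°.

47.45°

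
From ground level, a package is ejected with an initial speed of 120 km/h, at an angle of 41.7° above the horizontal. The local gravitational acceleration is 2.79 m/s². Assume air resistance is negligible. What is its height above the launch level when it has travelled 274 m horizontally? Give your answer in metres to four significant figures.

75.04 m

Convert: 120 km/h = 120/3.6 = 33.33 m/s.
Horizontal component vₓ = 33.33 cos 41.7° = 24.89 m/s; vertical v_y0 = 33.33 sin 41.7° = 22.17 m/s.
Time to reach x = 274 m: t = x/vₓ = 274/24.89 = 11.01 s.
Height: y = v_y0 t − ½ g t² = 22.17 × 11.01 − 1.395 × 11.01² = 244.1 − 169.1 = 75.04 m.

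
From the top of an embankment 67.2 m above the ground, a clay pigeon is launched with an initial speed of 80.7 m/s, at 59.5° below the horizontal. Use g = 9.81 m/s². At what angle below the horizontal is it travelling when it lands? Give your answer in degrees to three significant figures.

vₓ = 80.70 cos 59.5° = 40.96 m/s; v_y0 = −69.53 m/s (downward).
The projectile lands when y = 67.2 + (−69.53) t − ½·9.81·t² = 0. Positive root: t = (−69.53 + √(69.53² + 2·9.81·67.2)) / 9.81 = (−69.53 + 78.44) / 9.81 = 0.9082 s.
At impact: v_y = v_y0 − g t = −78.44 m/s; vₓ = 40.96 m/s.
Angle below horizontal: arctan(|v_y|/vₓ) = arctan(78.44/40.96) = 62.43°.

62.4°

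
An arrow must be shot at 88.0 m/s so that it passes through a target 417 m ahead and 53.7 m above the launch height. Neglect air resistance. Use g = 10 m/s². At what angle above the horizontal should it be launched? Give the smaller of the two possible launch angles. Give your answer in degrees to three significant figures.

Trajectory: y = x tanθ − g x² (1 + tan²θ)/(2v₀²). With x = 417, y = 53.7, v₀ = 88.0, g = 10.0:
112.3 tan²θ − 417 tanθ + (166.0) = 0.
tanθ = [417 ± √(417² − 4 × 112.3 × (166.0))] / (2 × 112.3) = (417 ± 315.2) / 224.5, giving tanθ = 0.4534 or 3.261.
θ = 24.39° or 72.95°; the smaller is 24.39°.

24.4°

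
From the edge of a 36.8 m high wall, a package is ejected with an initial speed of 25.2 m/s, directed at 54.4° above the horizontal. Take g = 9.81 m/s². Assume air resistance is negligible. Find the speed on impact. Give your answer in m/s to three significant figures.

36.8 m/s

Components: vₓ = 25.20 cos 54.4° = 14.67 m/s, v_y0 = 25.20 sin 54.4° = 20.49 m/s.
The projectile lands when y = 36.8 + (20.49) t − ½·9.81·t² = 0. Positive root: t = (20.49 + √(20.49² + 2·9.81·36.8)) / 9.81 = (20.49 + 33.79) / 9.81 = 5.533 s.
Vertical velocity at impact: v_y = v_y0 − g t = 20.49 − 9.81 × 5.533 = −33.79 m/s.
Speed: |v| = √(vₓ² + v_y²) = √(14.67² + 33.79²) = 36.84 m/s.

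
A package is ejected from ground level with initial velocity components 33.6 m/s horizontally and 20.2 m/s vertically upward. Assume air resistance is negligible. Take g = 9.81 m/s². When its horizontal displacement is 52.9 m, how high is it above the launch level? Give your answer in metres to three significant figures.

19.6 m

At x = 52.9 m, t = x/vₓ = 52.9/33.60 = 1.574 s.
Height: y = v_y0 t − ½ g t² = 20.20 × 1.574 − 4.905 × 1.574² = 31.80 − 12.16 = 19.64 m.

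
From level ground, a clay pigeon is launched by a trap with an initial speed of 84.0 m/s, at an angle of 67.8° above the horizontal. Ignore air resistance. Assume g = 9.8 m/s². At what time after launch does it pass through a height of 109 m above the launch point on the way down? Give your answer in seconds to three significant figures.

Components: vₓ = 84.00 cos 67.8° = 31.74 m/s, v_y0 = 84.00 sin 67.8° = 77.77 m/s.
Set y = v_y0 t − ½ g t² = 109: 4.900 t² − 77.77 t + 109 = 0.
t = [77.77 ± √(77.77² − 2·9.80·109)] / 9.80 = (77.77 ± 62.55) / 9.80, so t = 1.554 s or t = 14.32 s.
The descending-branch root is 14.32 s.

14.3 s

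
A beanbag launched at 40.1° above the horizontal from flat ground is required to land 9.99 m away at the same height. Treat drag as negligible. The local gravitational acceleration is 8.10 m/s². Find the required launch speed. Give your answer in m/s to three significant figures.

From R = (v₀² / g) sin 2θ: v₀ = √(gR / sin 2θ).
v₀ = √(8.10 × 9.99 / sin 80.20°) = √(80.92 / 0.9854) = √82.117 = 9.062 m/s.

9.06 m/s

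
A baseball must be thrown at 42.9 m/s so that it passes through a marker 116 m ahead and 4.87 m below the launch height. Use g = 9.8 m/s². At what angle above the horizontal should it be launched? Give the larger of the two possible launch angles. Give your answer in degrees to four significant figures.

Trajectory: y = x tanθ − g x² (1 + tan²θ)/(2v₀²). With x = 116, y = −4.87, v₀ = 42.9, g = 9.80:
35.83 tan²θ − 116 tanθ + (30.96) = 0.
tanθ = [116 ± √(116² − 4 × 35.83 × (30.96))] / (2 × 35.83) = (116 ± 94.97) / 71.65, giving tanθ = 0.2935 or 2.944.
θ = 16.35° or 71.24°; the larger is 71.24°.

71.24°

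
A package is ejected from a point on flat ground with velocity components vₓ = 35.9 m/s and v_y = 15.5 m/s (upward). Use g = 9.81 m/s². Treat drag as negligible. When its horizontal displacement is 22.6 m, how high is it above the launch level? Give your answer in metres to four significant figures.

7.814 m

At x = 22.6 m, t = x/vₓ = 22.6/35.90 = 0.6295 s.
Height: y = v_y0 t − ½ g t² = 15.50 × 0.6295 − 4.905 × 0.6295² = 9.758 − 1.944 = 7.814 m.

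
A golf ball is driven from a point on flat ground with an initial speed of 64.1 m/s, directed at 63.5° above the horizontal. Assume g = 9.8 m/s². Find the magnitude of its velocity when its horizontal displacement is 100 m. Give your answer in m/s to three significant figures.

36.8 m/s

vₓ = 64.10 cos 63.5° = 28.60 m/s; v_y0 = 64.10 sin 63.5° = 57.37 m/s.
At x = 100 m, t = x/vₓ = 100/28.60 = 3.496 s.
Vertical velocity there: v_y = v_y0 − g t = 57.37 − 9.80 × 3.496 = 23.10 m/s.
Speed: √(vₓ² + v_y²) = √(28.60² + 23.10²) = 36.77 m/s.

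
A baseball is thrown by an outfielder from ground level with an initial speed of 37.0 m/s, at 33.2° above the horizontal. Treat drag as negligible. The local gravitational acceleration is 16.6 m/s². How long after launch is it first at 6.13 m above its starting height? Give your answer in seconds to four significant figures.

Components: vₓ = 37.00 cos 33.2° = 30.96 m/s, v_y0 = 37.00 sin 33.2° = 20.26 m/s.
Height y(t) = 20.26 t − 8.300 t² = 6.13 gives 8.300 t² − 20.26 t + 6.13 = 0.
Quadratic formula: t = (20.26 ± √206.95) / 16.6 = (20.26 ± 14.39) / 16.6 → t = 0.3539 s or 2.087 s.
The first (ascending) time is 0.3539 s.

0.3539 s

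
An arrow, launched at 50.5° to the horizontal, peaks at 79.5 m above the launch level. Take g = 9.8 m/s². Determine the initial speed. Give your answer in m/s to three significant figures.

At the peak v_y = 0, so v_y0 = √(2gH) = √(2 × 9.80 × 79.5) = 39.47 m/s.
v_y0 = v₀ sin θ ⇒ v₀ = 39.47 / sin 50.5° = 51.16 m/s.

51.2 m/s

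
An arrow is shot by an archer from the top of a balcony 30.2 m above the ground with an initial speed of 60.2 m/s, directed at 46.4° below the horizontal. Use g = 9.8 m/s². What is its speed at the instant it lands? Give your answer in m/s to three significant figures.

64.9 m/s

Resolve: vₓ = 60.20 cos 46.4° = 41.52 m/s and v_y0 = −43.60 m/s (downward).
With up positive and y = 0 at the ground: y(t) = 30.2 + (−43.60) t − 4.900 t². Setting y = 0 and taking the positive root: t = [−43.60 + √(43.60² + 2·9.80·30.2)] / 9.80 = (−43.60 + 49.92) / 9.80 = 0.6459 s.
Vertical velocity at impact: v_y = v_y0 − g t = −43.60 − 9.80 × 0.6459 = −49.92 m/s.
Speed: |v| = √(vₓ² + v_y²) = √(41.52² + 49.92²) = 64.93 m/s.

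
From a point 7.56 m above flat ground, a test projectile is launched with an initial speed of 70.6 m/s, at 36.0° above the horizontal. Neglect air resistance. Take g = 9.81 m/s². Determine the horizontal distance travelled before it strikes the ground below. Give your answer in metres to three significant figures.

Components: vₓ = 70.60 cos 36.0° = 57.12 m/s, v_y0 = 70.60 sin 36.0° = 41.50 m/s.
With up positive and y = 0 at the ground: y(t) = 7.56 + (41.50) t − 4.905 t². Setting y = 0 and taking the positive root: t = [41.50 + √(41.50² + 2·9.81·7.56)] / 9.81 = (41.50 + 43.25) / 9.81 = 8.639 s.
Horizontal distance: R = vₓ t = 57.12 × 8.639 = 493.4 m.

493 m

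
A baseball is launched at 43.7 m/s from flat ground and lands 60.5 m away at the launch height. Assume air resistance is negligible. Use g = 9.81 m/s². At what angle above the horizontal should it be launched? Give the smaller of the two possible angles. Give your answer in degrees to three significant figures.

Level-ground range R = v₀² sin(2θ)/g ⇒ sin(2θ) = gR/v₀² = 9.81 × 60.5 / 43.7² = 0.3108.
2θ = 18.11° or 180° − 18.11° = 161.9°, so θ = 9.053° or 80.95°.
The smaller angle is 9.053°.

9.05°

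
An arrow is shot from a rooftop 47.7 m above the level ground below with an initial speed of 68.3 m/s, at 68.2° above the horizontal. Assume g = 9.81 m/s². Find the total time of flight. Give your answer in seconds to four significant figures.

13.64 s

Resolve: vₓ = 68.30 cos 68.2° = 25.36 m/s and v_y0 = 68.30 sin 68.2° = 63.42 m/s.
Vertical motion (up positive, ground at y = 0): 4.905 t² − (63.42) t − 47.7 = 0, so t = (63.42 + √(63.42² + 2·9.81·47.7)) / 9.81 = (63.42 + 70.41) / 9.81 = 13.64 s.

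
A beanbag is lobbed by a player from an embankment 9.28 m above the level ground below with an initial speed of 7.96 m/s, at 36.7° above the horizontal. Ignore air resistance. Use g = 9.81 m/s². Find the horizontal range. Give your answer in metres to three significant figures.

12.4 m

Resolve: vₓ = 7.960 cos 36.7° = 6.382 m/s and v_y0 = 7.960 sin 36.7° = 4.757 m/s.
The projectile lands when y = 9.28 + (4.757) t − ½·9.81·t² = 0. Positive root: t = (4.757 + √(4.757² + 2·9.81·9.28)) / 9.81 = (4.757 + 14.31) / 9.81 = 1.943 s.
Horizontal distance: R = vₓ t = 6.382 × 1.943 = 12.40 m.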